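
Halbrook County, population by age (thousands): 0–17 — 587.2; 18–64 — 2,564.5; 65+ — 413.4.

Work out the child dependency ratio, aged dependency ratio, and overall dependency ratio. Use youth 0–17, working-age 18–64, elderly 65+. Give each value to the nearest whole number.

Youth dependency ratio = 587.2 / 2,564.5 × 100 = 23
Old-age dependency ratio = 413.4 / 2,564.5 × 100 = 16
Total dependency ratio = (587.2 + 413.4) / 2,564.5 × 100 = 1,000.6 / 2,564.5 × 100 = 39

Youth dependency ratio: 23
Old-age dependency ratio: 16
Total dependency ratio: 39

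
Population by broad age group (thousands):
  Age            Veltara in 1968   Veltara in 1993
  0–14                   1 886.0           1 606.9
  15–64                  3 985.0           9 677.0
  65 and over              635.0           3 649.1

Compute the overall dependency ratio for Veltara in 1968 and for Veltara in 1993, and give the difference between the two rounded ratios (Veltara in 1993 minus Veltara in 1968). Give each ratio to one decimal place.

Veltara in 1968: 63.3
Veltara in 1993: 54.3
Difference: -9.0

Veltara in 1968: (1 886.0 + 635.0) / 3 985.0 × 100 = 2 521.0 / 3 985.0 × 100 = 63.3
Veltara in 1993: (1 606.9 + 3 649.1) / 9 677.0 × 100 = 5 256.0 / 9 677.0 × 100 = 54.3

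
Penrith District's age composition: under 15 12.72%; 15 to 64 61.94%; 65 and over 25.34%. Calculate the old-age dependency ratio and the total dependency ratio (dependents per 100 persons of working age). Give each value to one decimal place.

Old-age dependency ratio: 40.9
Total dependency ratio: 61.4

Old-age dependency ratio = 25.34 / 61.94 × 100 = 40.9
Total dependency ratio = (12.72 + 25.34) / 61.94 × 100 = 38.06 / 61.94 × 100 = 61.4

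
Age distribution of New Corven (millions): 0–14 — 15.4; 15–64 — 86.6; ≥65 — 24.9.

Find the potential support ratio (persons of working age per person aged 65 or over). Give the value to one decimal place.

Potential support ratio = 86.6 / 24.9 = 3.5

Potential support ratio: 3.5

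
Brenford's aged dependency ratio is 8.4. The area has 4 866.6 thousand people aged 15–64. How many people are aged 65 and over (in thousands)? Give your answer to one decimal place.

Aged 65 and over: 408.8

Old-age dependency ratio = elderly / working-age × 100
8.4 = E / 4 866.6 × 100
⇒ 408.8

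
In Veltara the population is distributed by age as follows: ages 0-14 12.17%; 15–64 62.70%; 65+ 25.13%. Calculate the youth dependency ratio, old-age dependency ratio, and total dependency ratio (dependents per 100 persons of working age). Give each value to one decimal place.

Youth dependency ratio: 19.4
Old-age dependency ratio: 40.1
Total dependency ratio: 59.5

Youth dependency ratio = 12.17 / 62.70 × 100 = 19.4
Old-age dependency ratio = 25.13 / 62.70 × 100 = 40.1
Total dependency ratio = (12.17 + 25.13) / 62.70 × 100 = 37.30 / 62.70 × 100 = 59.5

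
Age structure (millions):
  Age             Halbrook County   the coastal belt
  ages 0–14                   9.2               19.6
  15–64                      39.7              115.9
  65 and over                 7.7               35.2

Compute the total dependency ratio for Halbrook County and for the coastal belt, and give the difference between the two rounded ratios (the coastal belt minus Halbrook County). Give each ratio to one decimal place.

Halbrook County: 42.6
the coastal belt: 47.3
Difference: +4.7

Halbrook County: (9.2 + 7.7) / 39.7 × 100 = 16.9 / 39.7 × 100 = 42.6
the coastal belt: (19.6 + 35.2) / 115.9 × 100 = 54.8 / 115.9 × 100 = 47.3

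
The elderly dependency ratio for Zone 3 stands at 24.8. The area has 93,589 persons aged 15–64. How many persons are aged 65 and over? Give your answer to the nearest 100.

Aged 65 and over: 23,200

Old-age dependency ratio = elderly / working-age × 100
24.8 = E / 93,589 × 100
⇒ 23,200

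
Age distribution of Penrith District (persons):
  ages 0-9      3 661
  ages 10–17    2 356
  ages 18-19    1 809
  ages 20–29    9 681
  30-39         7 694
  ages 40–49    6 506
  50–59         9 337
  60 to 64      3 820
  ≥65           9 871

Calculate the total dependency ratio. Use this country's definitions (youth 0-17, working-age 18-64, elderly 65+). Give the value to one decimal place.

Total dependency ratio: 40.9

0–17: 3 661 + 2 356 = 6 017
18–64: 1 809 + 9 681 + 7 694 + 6 506 + 9 337 + 3 820 = 38 847
65+: 9 871
Total dependency ratio = (6 017 + 9 871) / 38 847 × 100 = 15 888 / 38 847 × 100 = 40.9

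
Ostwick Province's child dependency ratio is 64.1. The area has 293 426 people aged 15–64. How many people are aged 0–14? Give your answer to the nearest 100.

Aged 0–14: 188 100

Youth dependency ratio = youth / working-age × 100
64.1 = Y / 293 426 × 100
⇒ 188 100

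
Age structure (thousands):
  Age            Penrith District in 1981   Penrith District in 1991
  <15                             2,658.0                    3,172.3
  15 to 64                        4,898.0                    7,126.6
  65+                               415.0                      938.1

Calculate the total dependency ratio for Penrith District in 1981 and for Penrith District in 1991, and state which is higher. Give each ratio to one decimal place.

Penrith District in 1981: 62.7
Penrith District in 1991: 57.7
Higher: Penrith District in 1981

Penrith District in 1981: (2,658.0 + 415.0) / 4,898.0 × 100 = 3,073.0 / 4,898.0 × 100 = 62.7
Penrith District in 1991: (3,172.3 + 938.1) / 7,126.6 × 100 = 4,110.4 / 7,126.6 × 100 = 57.7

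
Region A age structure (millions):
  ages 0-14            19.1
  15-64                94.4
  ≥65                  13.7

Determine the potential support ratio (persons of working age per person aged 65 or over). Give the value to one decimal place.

Potential support ratio: 6.9

Potential support ratio = 94.4 / 13.7 = 6.9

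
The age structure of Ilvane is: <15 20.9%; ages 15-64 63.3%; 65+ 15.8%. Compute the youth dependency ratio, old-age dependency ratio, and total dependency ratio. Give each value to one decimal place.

Youth dependency ratio: 33.0
Old-age dependency ratio: 25.0
Total dependency ratio: 58.0

Youth dependency ratio = 20.9 / 63.3 × 100 = 33.0
Old-age dependency ratio = 15.8 / 63.3 × 100 = 25.0
Total dependency ratio = (20.9 + 15.8) / 63.3 × 100 = 36.7 / 63.3 × 100 = 58.0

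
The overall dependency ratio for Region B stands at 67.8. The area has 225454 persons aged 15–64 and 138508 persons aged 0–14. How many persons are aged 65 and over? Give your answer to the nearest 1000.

Total dependency ratio = (youth + elderly) / working-age × 100
67.8 = (138508 + E) / 225454 × 100
⇒ 14000

Aged 65 and over: 14000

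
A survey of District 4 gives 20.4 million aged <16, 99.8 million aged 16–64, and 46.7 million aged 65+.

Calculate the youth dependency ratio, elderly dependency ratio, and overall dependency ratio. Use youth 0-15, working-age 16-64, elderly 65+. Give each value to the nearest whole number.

Youth dependency ratio: 20
Old-age dependency ratio: 47
Total dependency ratio: 67

Youth dependency ratio = 20.4 / 99.8 × 100 = 20
Old-age dependency ratio = 46.7 / 99.8 × 100 = 47
Total dependency ratio = (20.4 + 46.7) / 99.8 × 100 = 67.1 / 99.8 × 100 = 67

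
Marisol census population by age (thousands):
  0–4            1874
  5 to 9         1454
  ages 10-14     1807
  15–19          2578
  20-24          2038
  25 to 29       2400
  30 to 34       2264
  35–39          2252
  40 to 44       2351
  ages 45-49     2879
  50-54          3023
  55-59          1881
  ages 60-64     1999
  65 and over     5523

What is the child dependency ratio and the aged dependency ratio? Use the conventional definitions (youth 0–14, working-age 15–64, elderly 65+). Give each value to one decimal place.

Youth dependency ratio: 21.7
Old-age dependency ratio: 23.3

0–14: 1874 + 1454 + 1807 = 5135
15–64: 2578 + 2038 + 2400 + 2264 + 2252 + 2351 + 2879 + 3023 + 1881 + 1999 = 23665
65+: 5523
Youth dependency ratio = 5135 / 23665 × 100 = 21.7
Old-age dependency ratio = 5523 / 23665 × 100 = 23.3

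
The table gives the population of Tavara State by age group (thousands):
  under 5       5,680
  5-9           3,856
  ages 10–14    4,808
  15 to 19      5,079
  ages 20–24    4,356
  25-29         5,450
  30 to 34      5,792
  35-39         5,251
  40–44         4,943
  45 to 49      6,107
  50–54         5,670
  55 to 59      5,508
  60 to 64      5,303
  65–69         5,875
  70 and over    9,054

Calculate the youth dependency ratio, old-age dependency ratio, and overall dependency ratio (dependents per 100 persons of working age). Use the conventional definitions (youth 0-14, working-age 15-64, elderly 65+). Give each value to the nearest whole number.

0–14: 5,680 + 3,856 + 4,808 = 14,344
15–64: 5,079 + 4,356 + 5,450 + 5,792 + 5,251 + 4,943 + 6,107 + 5,670 + 5,508 + 5,303 = 53,459
65+: 5,875 + 9,054 = 14,929
Youth dependency ratio = 14,344 / 53,459 × 100 = 27
Old-age dependency ratio = 14,929 / 53,459 × 100 = 28
Total dependency ratio = (14,344 + 14,929) / 53,459 × 100 = 29,273 / 53,459 × 100 = 55

Youth dependency ratio: 27
Old-age dependency ratio: 28
Total dependency ratio: 55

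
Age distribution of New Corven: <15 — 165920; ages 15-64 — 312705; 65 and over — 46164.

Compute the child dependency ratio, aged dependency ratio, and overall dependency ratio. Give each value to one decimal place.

Youth dependency ratio: 53.1
Old-age dependency ratio: 14.8
Total dependency ratio: 67.8

Youth dependency ratio = 165920 / 312705 × 100 = 53.1
Old-age dependency ratio = 46164 / 312705 × 100 = 14.8
Total dependency ratio = (165920 + 46164) / 312705 × 100 = 212084 / 312705 × 100 = 67.8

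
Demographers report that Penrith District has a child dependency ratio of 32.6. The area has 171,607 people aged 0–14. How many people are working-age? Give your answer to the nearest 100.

Working-age: 526,400

Youth dependency ratio = youth / working-age × 100
32.6 = 171,607 / W × 100
⇒ 526,400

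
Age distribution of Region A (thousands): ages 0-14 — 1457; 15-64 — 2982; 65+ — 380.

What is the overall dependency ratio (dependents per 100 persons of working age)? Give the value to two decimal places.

Total dependency ratio: 61.60

Total dependency ratio = (1457 + 380) / 2982 × 100 = 1837 / 2982 × 100 = 61.60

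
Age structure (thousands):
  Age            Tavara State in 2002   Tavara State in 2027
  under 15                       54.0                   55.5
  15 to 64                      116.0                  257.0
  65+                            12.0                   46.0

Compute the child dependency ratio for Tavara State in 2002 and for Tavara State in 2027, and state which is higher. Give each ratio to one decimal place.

Tavara State in 2002: 54.0 / 116.0 × 100 = 46.6
Tavara State in 2027: 55.5 / 257.0 × 100 = 21.6

Tavara State in 2002: 46.6
Tavara State in 2027: 21.6
Higher: Tavara State in 2002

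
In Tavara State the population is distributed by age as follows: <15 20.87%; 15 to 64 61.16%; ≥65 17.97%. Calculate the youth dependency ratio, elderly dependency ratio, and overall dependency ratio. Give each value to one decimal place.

Youth dependency ratio = 20.87 / 61.16 × 100 = 34.1
Old-age dependency ratio = 17.97 / 61.16 × 100 = 29.4
Total dependency ratio = (20.87 + 17.97) / 61.16 × 100 = 38.84 / 61.16 × 100 = 63.5

Youth dependency ratio: 34.1
Old-age dependency ratio: 29.4
Total dependency ratio: 63.5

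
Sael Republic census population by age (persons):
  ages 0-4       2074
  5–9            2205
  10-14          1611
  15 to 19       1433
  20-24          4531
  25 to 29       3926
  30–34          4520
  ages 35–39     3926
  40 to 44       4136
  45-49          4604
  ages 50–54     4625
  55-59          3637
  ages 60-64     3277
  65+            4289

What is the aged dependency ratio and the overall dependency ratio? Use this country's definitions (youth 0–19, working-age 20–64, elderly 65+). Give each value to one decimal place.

0–19: 2074 + 2205 + 1611 + 1433 = 7323
20–64: 4531 + 3926 + 4520 + 3926 + 4136 + 4604 + 4625 + 3637 + 3277 = 37182
65+: 4289
Old-age dependency ratio = 4289 / 37182 × 100 = 11.5
Total dependency ratio = (7323 + 4289) / 37182 × 100 = 11612 / 37182 × 100 = 31.2

Old-age dependency ratio: 11.5
Total dependency ratio: 31.2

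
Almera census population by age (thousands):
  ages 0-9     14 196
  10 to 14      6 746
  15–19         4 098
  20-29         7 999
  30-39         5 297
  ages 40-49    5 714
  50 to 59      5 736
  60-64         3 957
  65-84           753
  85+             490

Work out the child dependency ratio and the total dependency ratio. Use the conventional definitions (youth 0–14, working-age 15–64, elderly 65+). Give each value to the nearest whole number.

0–14: 14 196 + 6 746 = 20 942
15–64: 4 098 + 7 999 + 5 297 + 5 714 + 5 736 + 3 957 = 32 801
65+: 753 + 490 = 1 243
Youth dependency ratio = 20 942 / 32 801 × 100 = 64
Total dependency ratio = (20 942 + 1 243) / 32 801 × 100 = 22 185 / 32 801 × 100 = 68

Youth dependency ratio: 64
Total dependency ratio: 68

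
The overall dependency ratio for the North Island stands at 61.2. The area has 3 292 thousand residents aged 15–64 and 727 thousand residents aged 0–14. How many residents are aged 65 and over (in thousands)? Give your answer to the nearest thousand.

Total dependency ratio = (youth + elderly) / working-age × 100
61.2 = (727 + E) / 3 292 × 100
⇒ 1 288

Aged 65 and over: 1 288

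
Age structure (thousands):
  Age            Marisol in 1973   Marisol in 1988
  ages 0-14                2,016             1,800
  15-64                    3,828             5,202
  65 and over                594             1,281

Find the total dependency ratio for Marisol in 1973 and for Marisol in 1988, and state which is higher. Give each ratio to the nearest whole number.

Marisol in 1973: (2,016 + 594) / 3,828 × 100 = 2,610 / 3,828 × 100 = 68
Marisol in 1988: (1,800 + 1,281) / 5,202 × 100 = 3,081 / 5,202 × 100 = 59

Marisol in 1973: 68
Marisol in 1988: 59
Higher: Marisol in 1973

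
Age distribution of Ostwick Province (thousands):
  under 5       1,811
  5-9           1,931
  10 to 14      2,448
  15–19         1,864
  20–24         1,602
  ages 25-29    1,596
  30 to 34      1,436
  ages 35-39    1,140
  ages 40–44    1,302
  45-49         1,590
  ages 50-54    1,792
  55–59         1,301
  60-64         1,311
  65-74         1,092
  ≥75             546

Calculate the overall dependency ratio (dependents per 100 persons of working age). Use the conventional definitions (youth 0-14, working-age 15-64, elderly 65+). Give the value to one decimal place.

Total dependency ratio: 52.4

0–14: 1,811 + 1,931 + 2,448 = 6,190
15–64: 1,864 + 1,602 + 1,596 + 1,436 + 1,140 + 1,302 + 1,590 + 1,792 + 1,301 + 1,311 = 14,934
65+: 1,092 + 546 = 1,638
Total dependency ratio = (6,190 + 1,638) / 14,934 × 100 = 7,828 / 14,934 × 100 = 52.4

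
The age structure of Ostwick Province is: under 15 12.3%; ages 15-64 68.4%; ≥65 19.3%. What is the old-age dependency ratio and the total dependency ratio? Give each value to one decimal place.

Old-age dependency ratio = 19.3 / 68.4 × 100 = 28.2
Total dependency ratio = (12.3 + 19.3) / 68.4 × 100 = 31.6 / 68.4 × 100 = 46.2

Old-age dependency ratio: 28.2
Total dependency ratio: 46.2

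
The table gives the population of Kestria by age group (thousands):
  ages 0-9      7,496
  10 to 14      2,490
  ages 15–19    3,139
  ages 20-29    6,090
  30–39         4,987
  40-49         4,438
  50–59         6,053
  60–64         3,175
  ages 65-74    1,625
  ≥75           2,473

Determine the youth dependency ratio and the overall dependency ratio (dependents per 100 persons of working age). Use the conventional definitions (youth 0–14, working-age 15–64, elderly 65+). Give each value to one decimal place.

0–14: 7,496 + 2,490 = 9,986
15–64: 3,139 + 6,090 + 4,987 + 4,438 + 6,053 + 3,175 = 27,882
65+: 1,625 + 2,473 = 4,098
Youth dependency ratio = 9,986 / 27,882 × 100 = 35.8
Total dependency ratio = (9,986 + 4,098) / 27,882 × 100 = 14,084 / 27,882 × 100 = 50.5

Youth dependency ratio: 35.8
Total dependency ratio: 50.5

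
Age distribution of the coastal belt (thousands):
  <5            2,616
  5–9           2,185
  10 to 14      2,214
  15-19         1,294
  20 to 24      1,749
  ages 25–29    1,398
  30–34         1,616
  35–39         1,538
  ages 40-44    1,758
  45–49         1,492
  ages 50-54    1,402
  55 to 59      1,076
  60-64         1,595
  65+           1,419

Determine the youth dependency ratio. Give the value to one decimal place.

0–14: 2,616 + 2,185 + 2,214 = 7,015
15–64: 1,294 + 1,749 + 1,398 + 1,616 + 1,538 + 1,758 + 1,492 + 1,402 + 1,076 + 1,595 = 14,918
65+: 1,419
Youth dependency ratio = 7,015 / 14,918 × 100 = 47.0

Youth dependency ratio: 47.0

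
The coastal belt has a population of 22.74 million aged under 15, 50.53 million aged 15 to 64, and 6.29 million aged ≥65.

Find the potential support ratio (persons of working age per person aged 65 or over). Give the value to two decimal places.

Potential support ratio = 50.53 / 6.29 = 8.03

Potential support ratio: 8.03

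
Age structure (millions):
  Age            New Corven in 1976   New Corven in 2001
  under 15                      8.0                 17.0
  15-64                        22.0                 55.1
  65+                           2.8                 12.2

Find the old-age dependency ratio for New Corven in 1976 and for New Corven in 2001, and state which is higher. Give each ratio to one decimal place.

New Corven in 1976: 2.8 / 22.0 × 100 = 12.7
New Corven in 2001: 12.2 / 55.1 × 100 = 22.1

New Corven in 1976: 12.7
New Corven in 2001: 22.1
Higher: New Corven in 2001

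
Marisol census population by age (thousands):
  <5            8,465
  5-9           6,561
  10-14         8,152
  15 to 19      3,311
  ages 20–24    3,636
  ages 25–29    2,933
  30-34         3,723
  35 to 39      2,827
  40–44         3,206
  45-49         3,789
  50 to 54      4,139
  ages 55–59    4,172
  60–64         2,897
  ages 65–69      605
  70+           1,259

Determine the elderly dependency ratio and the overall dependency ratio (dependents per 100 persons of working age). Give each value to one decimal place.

0–14: 8,465 + 6,561 + 8,152 = 23,178
15–64: 3,311 + 3,636 + 2,933 + 3,723 + 2,827 + 3,206 + 3,789 + 4,139 + 4,172 + 2,897 = 34,633
65+: 605 + 1,259 = 1,864
Old-age dependency ratio = 1,864 / 34,633 × 100 = 5.4
Total dependency ratio = (23,178 + 1,864) / 34,633 × 100 = 25,042 / 34,633 × 100 = 72.3

Old-age dependency ratio: 5.4
Total dependency ratio: 72.3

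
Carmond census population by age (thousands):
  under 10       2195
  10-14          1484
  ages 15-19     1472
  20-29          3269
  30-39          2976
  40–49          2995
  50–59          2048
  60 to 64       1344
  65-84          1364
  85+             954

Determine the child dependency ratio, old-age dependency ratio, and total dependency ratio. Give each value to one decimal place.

Youth dependency ratio: 26.1
Old-age dependency ratio: 16.4
Total dependency ratio: 42.5

0–14: 2195 + 1484 = 3679
15–64: 1472 + 3269 + 2976 + 2995 + 2048 + 1344 = 14104
65+: 1364 + 954 = 2318
Youth dependency ratio = 3679 / 14104 × 100 = 26.1
Old-age dependency ratio = 2318 / 14104 × 100 = 16.4
Total dependency ratio = (3679 + 2318) / 14104 × 100 = 5997 / 14104 × 100 = 42.5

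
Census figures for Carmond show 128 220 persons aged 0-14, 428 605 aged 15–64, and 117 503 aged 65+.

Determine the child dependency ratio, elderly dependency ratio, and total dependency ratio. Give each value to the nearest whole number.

Youth dependency ratio = 128 220 / 428 605 × 100 = 30
Old-age dependency ratio = 117 503 / 428 605 × 100 = 27
Total dependency ratio = (128 220 + 117 503) / 428 605 × 100 = 245 723 / 428 605 × 100 = 57

Youth dependency ratio: 30
Old-age dependency ratio: 27
Total dependency ratio: 57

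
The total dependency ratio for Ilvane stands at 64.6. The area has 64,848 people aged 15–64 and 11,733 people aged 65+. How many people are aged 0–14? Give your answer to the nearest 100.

Aged 0–14: 30,200

Total dependency ratio = (youth + elderly) / working-age × 100
64.6 = (Y + 11,733) / 64,848 × 100
⇒ 30,200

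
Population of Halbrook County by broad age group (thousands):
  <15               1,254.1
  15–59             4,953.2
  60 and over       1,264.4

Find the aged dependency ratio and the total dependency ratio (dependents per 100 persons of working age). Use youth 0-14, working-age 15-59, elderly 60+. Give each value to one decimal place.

Old-age dependency ratio: 25.5
Total dependency ratio: 50.8

Old-age dependency ratio = 1,264.4 / 4,953.2 × 100 = 25.5
Total dependency ratio = (1,254.1 + 1,264.4) / 4,953.2 × 100 = 2,518.5 / 4,953.2 × 100 = 50.8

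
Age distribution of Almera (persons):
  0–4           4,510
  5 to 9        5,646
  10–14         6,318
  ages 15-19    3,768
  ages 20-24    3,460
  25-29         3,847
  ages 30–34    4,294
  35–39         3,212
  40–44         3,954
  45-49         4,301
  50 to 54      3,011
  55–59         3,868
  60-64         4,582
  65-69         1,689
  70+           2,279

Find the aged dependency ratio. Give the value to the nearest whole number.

0–14: 4,510 + 5,646 + 6,318 = 16,474
15–64: 3,768 + 3,460 + 3,847 + 4,294 + 3,212 + 3,954 + 4,301 + 3,011 + 3,868 + 4,582 = 38,297
65+: 1,689 + 2,279 = 3,968
Old-age dependency ratio = 3,968 / 38,297 × 100 = 10

Old-age dependency ratio: 10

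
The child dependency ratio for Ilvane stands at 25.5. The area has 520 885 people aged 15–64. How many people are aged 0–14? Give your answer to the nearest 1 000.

Aged 0–14: 133 000

Youth dependency ratio = youth / working-age × 100
25.5 = Y / 520 885 × 100
⇒ 133 000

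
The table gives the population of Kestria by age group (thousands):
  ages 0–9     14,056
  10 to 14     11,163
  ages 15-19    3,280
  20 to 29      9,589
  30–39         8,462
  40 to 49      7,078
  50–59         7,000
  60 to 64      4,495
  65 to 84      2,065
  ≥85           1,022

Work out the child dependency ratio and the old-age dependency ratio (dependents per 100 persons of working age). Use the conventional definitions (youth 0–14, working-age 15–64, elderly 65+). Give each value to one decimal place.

0–14: 14,056 + 11,163 = 25,219
15–64: 3,280 + 9,589 + 8,462 + 7,078 + 7,000 + 4,495 = 39,904
65+: 2,065 + 1,022 = 3,087
Youth dependency ratio = 25,219 / 39,904 × 100 = 63.2
Old-age dependency ratio = 3,087 / 39,904 × 100 = 7.7

Youth dependency ratio: 63.2
Old-age dependency ratio: 7.7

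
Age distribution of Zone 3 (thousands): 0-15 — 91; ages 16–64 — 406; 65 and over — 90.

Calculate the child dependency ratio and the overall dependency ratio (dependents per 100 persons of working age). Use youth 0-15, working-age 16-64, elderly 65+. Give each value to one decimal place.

Youth dependency ratio: 22.4
Total dependency ratio: 44.6

Youth dependency ratio = 91 / 406 × 100 = 22.4
Total dependency ratio = (91 + 90) / 406 × 100 = 181 / 406 × 100 = 44.6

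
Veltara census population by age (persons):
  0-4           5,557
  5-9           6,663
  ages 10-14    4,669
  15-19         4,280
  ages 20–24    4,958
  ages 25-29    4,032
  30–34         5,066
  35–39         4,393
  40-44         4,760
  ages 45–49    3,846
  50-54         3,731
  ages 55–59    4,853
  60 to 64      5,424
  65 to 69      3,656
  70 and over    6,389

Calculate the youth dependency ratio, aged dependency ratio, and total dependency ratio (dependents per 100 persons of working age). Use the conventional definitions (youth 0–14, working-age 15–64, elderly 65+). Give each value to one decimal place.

Youth dependency ratio: 37.2
Old-age dependency ratio: 22.2
Total dependency ratio: 59.4

0–14: 5,557 + 6,663 + 4,669 = 16,889
15–64: 4,280 + 4,958 + 4,032 + 5,066 + 4,393 + 4,760 + 3,846 + 3,731 + 4,853 + 5,424 = 45,343
65+: 3,656 + 6,389 = 10,045
Youth dependency ratio = 16,889 / 45,343 × 100 = 37.2
Old-age dependency ratio = 10,045 / 45,343 × 100 = 22.2
Total dependency ratio = (16,889 + 10,045) / 45,343 × 100 = 26,934 / 45,343 × 100 = 59.4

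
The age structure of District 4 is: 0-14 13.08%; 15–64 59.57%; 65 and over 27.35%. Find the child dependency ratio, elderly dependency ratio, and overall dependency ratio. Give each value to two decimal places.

Youth dependency ratio: 21.96
Old-age dependency ratio: 45.91
Total dependency ratio: 67.87

Youth dependency ratio = 13.08 / 59.57 × 100 = 21.96
Old-age dependency ratio = 27.35 / 59.57 × 100 = 45.91
Total dependency ratio = (13.08 + 27.35) / 59.57 × 100 = 40.43 / 59.57 × 100 = 67.87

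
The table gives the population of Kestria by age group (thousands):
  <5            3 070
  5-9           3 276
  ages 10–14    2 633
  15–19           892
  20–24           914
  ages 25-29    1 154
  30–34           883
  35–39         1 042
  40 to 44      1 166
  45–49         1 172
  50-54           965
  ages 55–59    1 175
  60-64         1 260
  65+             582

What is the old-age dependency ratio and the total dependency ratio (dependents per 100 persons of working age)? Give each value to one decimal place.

0–14: 3 070 + 3 276 + 2 633 = 8 979
15–64: 892 + 914 + 1 154 + 883 + 1 042 + 1 166 + 1 172 + 965 + 1 175 + 1 260 = 10 623
65+: 582
Old-age dependency ratio = 582 / 10 623 × 100 = 5.5
Total dependency ratio = (8 979 + 582) / 10 623 × 100 = 9 561 / 10 623 × 100 = 90.0

Old-age dependency ratio: 5.5
Total dependency ratio: 90.0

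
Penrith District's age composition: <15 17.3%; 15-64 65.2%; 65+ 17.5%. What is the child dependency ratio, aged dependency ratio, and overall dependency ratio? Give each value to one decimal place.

Youth dependency ratio = 17.3 / 65.2 × 100 = 26.5
Old-age dependency ratio = 17.5 / 65.2 × 100 = 26.8
Total dependency ratio = (17.3 + 17.5) / 65.2 × 100 = 34.8 / 65.2 × 100 = 53.4

Youth dependency ratio: 26.5
Old-age dependency ratio: 26.8
Total dependency ratio: 53.4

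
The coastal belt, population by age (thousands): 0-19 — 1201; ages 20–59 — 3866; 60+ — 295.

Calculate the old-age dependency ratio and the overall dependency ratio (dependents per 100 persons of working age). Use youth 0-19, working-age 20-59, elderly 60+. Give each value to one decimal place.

Old-age dependency ratio = 295 / 3866 × 100 = 7.6
Total dependency ratio = (1201 + 295) / 3866 × 100 = 1496 / 3866 × 100 = 38.7

Old-age dependency ratio: 7.6
Total dependency ratio: 38.7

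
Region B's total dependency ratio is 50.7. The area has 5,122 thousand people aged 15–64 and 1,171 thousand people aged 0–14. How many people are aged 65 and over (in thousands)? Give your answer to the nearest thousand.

Aged 65 and over: 1,426

Total dependency ratio = (youth + elderly) / working-age × 100
50.7 = (1,171 + E) / 5,122 × 100
⇒ 1,426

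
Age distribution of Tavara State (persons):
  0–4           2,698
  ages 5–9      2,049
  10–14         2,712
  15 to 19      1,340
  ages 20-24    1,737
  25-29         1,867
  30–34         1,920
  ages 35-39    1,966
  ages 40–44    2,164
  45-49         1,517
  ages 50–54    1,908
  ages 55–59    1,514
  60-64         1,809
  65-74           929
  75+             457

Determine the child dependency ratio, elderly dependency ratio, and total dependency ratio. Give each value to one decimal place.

0–14: 2,698 + 2,049 + 2,712 = 7,459
15–64: 1,340 + 1,737 + 1,867 + 1,920 + 1,966 + 2,164 + 1,517 + 1,908 + 1,514 + 1,809 = 17,742
65+: 929 + 457 = 1,386
Youth dependency ratio = 7,459 / 17,742 × 100 = 42.0
Old-age dependency ratio = 1,386 / 17,742 × 100 = 7.8
Total dependency ratio = (7,459 + 1,386) / 17,742 × 100 = 8,845 / 17,742 × 100 = 49.9

Youth dependency ratio: 42.0
Old-age dependency ratio: 7.8
Total dependency ratio: 49.9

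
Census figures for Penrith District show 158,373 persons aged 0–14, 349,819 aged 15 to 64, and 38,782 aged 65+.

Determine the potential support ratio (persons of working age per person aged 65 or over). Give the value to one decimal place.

Potential support ratio: 9.0

Potential support ratio = 349,819 / 38,782 = 9.0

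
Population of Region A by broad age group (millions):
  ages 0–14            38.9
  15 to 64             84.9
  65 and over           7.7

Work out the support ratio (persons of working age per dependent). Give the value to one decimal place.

Support ratio = 84.9 / (38.9 + 7.7) = 84.9 / 46.6 = 1.8

Support ratio: 1.8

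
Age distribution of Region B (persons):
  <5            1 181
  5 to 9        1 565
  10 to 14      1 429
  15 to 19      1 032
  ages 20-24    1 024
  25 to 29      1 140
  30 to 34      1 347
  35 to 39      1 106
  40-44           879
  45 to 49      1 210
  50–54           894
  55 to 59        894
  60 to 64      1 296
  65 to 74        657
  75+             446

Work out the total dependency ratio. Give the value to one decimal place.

0–14: 1 181 + 1 565 + 1 429 = 4 175
15–64: 1 032 + 1 024 + 1 140 + 1 347 + 1 106 + 879 + 1 210 + 894 + 894 + 1 296 = 10 822
65+: 657 + 446 = 1 103
Total dependency ratio = (4 175 + 1 103) / 10 822 × 100 = 5 278 / 10 822 × 100 = 48.8

Total dependency ratio: 48.8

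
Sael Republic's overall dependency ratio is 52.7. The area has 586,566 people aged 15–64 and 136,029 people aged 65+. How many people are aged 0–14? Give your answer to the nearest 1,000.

Total dependency ratio = (youth + elderly) / working-age × 100
52.7 = (Y + 136,029) / 586,566 × 100
⇒ 173,000

Aged 0–14: 173,000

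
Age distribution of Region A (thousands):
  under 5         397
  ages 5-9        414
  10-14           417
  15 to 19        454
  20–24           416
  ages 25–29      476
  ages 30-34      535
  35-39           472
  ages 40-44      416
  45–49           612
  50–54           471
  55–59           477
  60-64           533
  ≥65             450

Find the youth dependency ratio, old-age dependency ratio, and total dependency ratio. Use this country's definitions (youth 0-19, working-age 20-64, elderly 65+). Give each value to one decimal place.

Youth dependency ratio: 38.2
Old-age dependency ratio: 10.2
Total dependency ratio: 48.4

0–19: 397 + 414 + 417 + 454 = 1,682
20–64: 416 + 476 + 535 + 472 + 416 + 612 + 471 + 477 + 533 = 4,408
65+: 450
Youth dependency ratio = 1,682 / 4,408 × 100 = 38.2
Old-age dependency ratio = 450 / 4,408 × 100 = 10.2
Total dependency ratio = (1,682 + 450) / 4,408 × 100 = 2,132 / 4,408 × 100 = 48.4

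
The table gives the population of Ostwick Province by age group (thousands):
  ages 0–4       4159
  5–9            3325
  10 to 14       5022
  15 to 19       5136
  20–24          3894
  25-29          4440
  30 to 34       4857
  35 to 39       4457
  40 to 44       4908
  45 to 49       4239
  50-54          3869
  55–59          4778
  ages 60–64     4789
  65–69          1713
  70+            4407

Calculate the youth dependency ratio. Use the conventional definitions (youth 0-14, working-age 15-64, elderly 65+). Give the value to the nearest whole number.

Youth dependency ratio: 28

0–14: 4159 + 3325 + 5022 = 12506
15–64: 5136 + 3894 + 4440 + 4857 + 4457 + 4908 + 4239 + 3869 + 4778 + 4789 = 45367
65+: 1713 + 4407 = 6120
Youth dependency ratio = 12506 / 45367 × 100 = 28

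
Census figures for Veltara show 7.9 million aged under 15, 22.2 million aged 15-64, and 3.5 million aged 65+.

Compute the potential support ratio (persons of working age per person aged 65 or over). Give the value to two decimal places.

Potential support ratio: 6.34

Potential support ratio = 22.2 / 3.5 = 6.34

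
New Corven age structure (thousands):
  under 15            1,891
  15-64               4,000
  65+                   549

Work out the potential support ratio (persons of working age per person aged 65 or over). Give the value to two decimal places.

Potential support ratio: 7.29

Potential support ratio = 4,000 / 549 = 7.29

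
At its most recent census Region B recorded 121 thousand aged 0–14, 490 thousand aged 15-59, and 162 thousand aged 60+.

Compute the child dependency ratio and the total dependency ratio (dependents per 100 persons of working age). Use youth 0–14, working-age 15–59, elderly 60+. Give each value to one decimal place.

Youth dependency ratio = 121 / 490 × 100 = 24.7
Total dependency ratio = (121 + 162) / 490 × 100 = 283 / 490 × 100 = 57.8

Youth dependency ratio: 24.7
Total dependency ratio: 57.8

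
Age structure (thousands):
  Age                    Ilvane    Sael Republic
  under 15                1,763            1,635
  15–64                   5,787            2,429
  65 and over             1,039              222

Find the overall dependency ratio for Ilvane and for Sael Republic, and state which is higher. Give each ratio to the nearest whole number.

Ilvane: (1,763 + 1,039) / 5,787 × 100 = 2,802 / 5,787 × 100 = 48
Sael Republic: (1,635 + 222) / 2,429 × 100 = 1,857 / 2,429 × 100 = 76

Ilvane: 48
Sael Republic: 76
Higher: Sael Republic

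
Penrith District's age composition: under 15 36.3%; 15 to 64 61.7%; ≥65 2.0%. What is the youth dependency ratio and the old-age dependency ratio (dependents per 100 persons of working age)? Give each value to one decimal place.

Youth dependency ratio = 36.3 / 61.7 × 100 = 58.8
Old-age dependency ratio = 2.0 / 61.7 × 100 = 3.2

Youth dependency ratio: 58.8
Old-age dependency ratio: 3.2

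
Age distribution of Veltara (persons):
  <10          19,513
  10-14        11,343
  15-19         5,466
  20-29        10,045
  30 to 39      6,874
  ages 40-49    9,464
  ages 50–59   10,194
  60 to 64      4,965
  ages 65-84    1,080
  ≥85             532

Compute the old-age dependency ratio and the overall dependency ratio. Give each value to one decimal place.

0–14: 19,513 + 11,343 = 30,856
15–64: 5,466 + 10,045 + 6,874 + 9,464 + 10,194 + 4,965 = 47,008
65+: 1,080 + 532 = 1,612
Old-age dependency ratio = 1,612 / 47,008 × 100 = 3.4
Total dependency ratio = (30,856 + 1,612) / 47,008 × 100 = 32,468 / 47,008 × 100 = 69.1

Old-age dependency ratio: 3.4
Total dependency ratio: 69.1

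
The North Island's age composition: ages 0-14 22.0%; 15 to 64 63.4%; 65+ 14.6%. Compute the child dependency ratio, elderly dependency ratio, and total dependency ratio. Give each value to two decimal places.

Youth dependency ratio = 22.0 / 63.4 × 100 = 34.70
Old-age dependency ratio = 14.6 / 63.4 × 100 = 23.03
Total dependency ratio = (22.0 + 14.6) / 63.4 × 100 = 36.6 / 63.4 × 100 = 57.73

Youth dependency ratio: 34.70
Old-age dependency ratio: 23.03
Total dependency ratio: 57.73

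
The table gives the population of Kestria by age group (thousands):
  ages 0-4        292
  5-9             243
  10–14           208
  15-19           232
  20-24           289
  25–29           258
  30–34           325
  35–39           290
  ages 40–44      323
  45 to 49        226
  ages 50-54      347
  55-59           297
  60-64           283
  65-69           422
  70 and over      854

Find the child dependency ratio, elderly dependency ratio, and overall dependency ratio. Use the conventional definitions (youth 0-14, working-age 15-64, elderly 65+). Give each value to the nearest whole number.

Youth dependency ratio: 26
Old-age dependency ratio: 44
Total dependency ratio: 70

0–14: 292 + 243 + 208 = 743
15–64: 232 + 289 + 258 + 325 + 290 + 323 + 226 + 347 + 297 + 283 = 2870
65+: 422 + 854 = 1276
Youth dependency ratio = 743 / 2870 × 100 = 26
Old-age dependency ratio = 1276 / 2870 × 100 = 44
Total dependency ratio = (743 + 1276) / 2870 × 100 = 2019 / 2870 × 100 = 70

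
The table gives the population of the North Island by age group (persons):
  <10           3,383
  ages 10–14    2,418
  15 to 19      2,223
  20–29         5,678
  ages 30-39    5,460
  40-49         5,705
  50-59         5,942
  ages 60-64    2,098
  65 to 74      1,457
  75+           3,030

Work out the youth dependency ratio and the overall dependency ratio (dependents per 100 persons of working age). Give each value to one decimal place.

Youth dependency ratio: 21.4
Total dependency ratio: 38.0

0–14: 3,383 + 2,418 = 5,801
15–64: 2,223 + 5,678 + 5,460 + 5,705 + 5,942 + 2,098 = 27,106
65+: 1,457 + 3,030 = 4,487
Youth dependency ratio = 5,801 / 27,106 × 100 = 21.4
Total dependency ratio = (5,801 + 4,487) / 27,106 × 100 = 10,288 / 27,106 × 100 = 38.0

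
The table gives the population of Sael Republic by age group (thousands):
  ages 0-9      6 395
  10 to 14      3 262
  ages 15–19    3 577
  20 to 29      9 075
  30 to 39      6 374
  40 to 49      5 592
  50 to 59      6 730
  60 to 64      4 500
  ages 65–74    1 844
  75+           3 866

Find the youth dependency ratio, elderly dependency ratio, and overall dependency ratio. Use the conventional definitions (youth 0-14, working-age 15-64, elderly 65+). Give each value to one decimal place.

Youth dependency ratio: 26.9
Old-age dependency ratio: 15.9
Total dependency ratio: 42.9

0–14: 6 395 + 3 262 = 9 657
15–64: 3 577 + 9 075 + 6 374 + 5 592 + 6 730 + 4 500 = 35 848
65+: 1 844 + 3 866 = 5 710
Youth dependency ratio = 9 657 / 35 848 × 100 = 26.9
Old-age dependency ratio = 5 710 / 35 848 × 100 = 15.9
Total dependency ratio = (9 657 + 5 710) / 35 848 × 100 = 15 367 / 35 848 × 100 = 42.9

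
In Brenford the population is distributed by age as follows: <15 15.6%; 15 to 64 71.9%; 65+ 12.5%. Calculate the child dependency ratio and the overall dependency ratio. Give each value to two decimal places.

Youth dependency ratio = 15.6 / 71.9 × 100 = 21.70
Total dependency ratio = (15.6 + 12.5) / 71.9 × 100 = 28.1 / 71.9 × 100 = 39.08

Youth dependency ratio: 21.70
Total dependency ratio: 39.08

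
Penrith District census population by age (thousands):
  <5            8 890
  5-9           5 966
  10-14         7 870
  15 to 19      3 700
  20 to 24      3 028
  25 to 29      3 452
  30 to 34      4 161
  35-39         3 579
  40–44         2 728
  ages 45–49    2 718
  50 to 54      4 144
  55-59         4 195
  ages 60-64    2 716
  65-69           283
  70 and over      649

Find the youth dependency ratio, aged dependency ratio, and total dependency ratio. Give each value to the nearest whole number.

0–14: 8 890 + 5 966 + 7 870 = 22 726
15–64: 3 700 + 3 028 + 3 452 + 4 161 + 3 579 + 2 728 + 2 718 + 4 144 + 4 195 + 2 716 = 34 421
65+: 283 + 649 = 932
Youth dependency ratio = 22 726 / 34 421 × 100 = 66
Old-age dependency ratio = 932 / 34 421 × 100 = 3
Total dependency ratio = (22 726 + 932) / 34 421 × 100 = 23 658 / 34 421 × 100 = 69

Youth dependency ratio: 66
Old-age dependency ratio: 3
Total dependency ratio: 69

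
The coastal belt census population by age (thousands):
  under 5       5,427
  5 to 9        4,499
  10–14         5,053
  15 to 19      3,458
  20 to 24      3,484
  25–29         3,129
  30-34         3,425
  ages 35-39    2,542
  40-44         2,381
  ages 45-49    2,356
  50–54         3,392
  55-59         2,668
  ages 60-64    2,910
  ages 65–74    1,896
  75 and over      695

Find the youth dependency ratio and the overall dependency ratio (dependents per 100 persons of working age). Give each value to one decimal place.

Youth dependency ratio: 50.4
Total dependency ratio: 59.1

0–14: 5,427 + 4,499 + 5,053 = 14,979
15–64: 3,458 + 3,484 + 3,129 + 3,425 + 2,542 + 2,381 + 2,356 + 3,392 + 2,668 + 2,910 = 29,745
65+: 1,896 + 695 = 2,591
Youth dependency ratio = 14,979 / 29,745 × 100 = 50.4
Total dependency ratio = (14,979 + 2,591) / 29,745 × 100 = 17,570 / 29,745 × 100 = 59.1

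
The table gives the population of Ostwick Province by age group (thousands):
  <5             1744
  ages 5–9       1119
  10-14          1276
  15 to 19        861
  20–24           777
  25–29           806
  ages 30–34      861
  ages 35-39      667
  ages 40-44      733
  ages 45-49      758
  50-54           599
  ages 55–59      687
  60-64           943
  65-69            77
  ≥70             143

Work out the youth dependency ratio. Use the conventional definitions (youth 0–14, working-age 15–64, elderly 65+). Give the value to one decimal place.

0–14: 1744 + 1119 + 1276 = 4139
15–64: 861 + 777 + 806 + 861 + 667 + 733 + 758 + 599 + 687 + 943 = 7692
65+: 77 + 143 = 220
Youth dependency ratio = 4139 / 7692 × 100 = 53.8

Youth dependency ratio: 53.8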